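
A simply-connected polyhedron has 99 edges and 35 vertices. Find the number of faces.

Here V − E + F = 2.
F = 2 − V + E = 2 − 35 + 99 = 66.

66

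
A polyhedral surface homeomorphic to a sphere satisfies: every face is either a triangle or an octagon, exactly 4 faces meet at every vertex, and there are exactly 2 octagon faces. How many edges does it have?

Let x be the number of triangles; then F = 2 + x.
Edge–face incidences: 2E = 8·2 + 3·x = 16 + 3x.
Every vertex has degree 4, so 4V = 2E.
Euler: V − E + F = 2 ⇒ (2E)/4 − E + (2 + x) = 2.
Multiply by 8: 2·(2E) − 4·(2E) + 8·(2 + x) = 16, i.e. 16 + 8x − 2·(16 + 3x) = 16.
Collecting terms: 2x − 16 = 16, so 2x = 32, so x = 16.
Then 2E = 16 + 3·16 = 64, so E = 32, V = 2E/4 = 16, F = 2 + 16 = 18.

32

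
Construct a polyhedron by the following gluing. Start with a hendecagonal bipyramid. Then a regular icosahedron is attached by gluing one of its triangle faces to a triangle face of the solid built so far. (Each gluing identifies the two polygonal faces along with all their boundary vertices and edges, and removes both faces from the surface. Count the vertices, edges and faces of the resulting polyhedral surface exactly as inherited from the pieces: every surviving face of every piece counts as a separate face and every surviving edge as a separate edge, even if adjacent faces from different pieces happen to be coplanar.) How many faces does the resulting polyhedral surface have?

A hendecagonal bipyramid: V=13, E=33, F=22.
Attach a regular icosahedron (V=12, E=30, F=20) along a 3-gon: merge 3 vertices and 3 edges, delete both glued faces → V=22, E=60, F=40.
Check: V − E + F = 22 − 60 + 40 = 2.

40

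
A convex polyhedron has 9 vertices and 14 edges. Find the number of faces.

Here V − E + F = 2.
F = 2 − V + E = 2 − 9 + 14 = 7.

7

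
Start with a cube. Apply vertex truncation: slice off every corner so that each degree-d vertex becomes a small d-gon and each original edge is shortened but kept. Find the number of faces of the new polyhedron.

14

The base solid has V = 8, E = 12, F = 6.
Truncation replaces each original edge-end by a new vertex, so V′ = 2E = 24.
Each original edge survives, and each old vertex of degree d contributes d new edges; summing degrees gives Σd = 2E, so E′ = E + 2E = 3E = 36.
Each original face survives and each original vertex becomes one new face: F′ = F + V = 14.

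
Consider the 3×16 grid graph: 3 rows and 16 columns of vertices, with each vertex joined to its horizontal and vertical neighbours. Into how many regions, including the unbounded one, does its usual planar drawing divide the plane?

31

The grid has V = 3·16 = 48 vertices and E = 3·15 + 16·2 = 77 edges.
F = 2 − V + E = 2 − 48 + 77 = 31.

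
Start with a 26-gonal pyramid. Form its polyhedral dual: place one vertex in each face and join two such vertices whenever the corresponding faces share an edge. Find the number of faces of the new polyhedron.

The base solid has V = 27, E = 52, F = 27.
The dual swaps V and F and preserves E: V′ = F = 27, E′ = E = 52, F′ = V = 27.

27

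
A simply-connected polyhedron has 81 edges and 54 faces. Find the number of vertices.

29

Here V − E + F = 2.
V = 2 + E − F = 2 + 81 − 54 = 29.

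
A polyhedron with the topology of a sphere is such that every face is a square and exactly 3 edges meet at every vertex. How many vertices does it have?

Each face has 4 edges and each edge borders two faces, so 2E = 4F.
Each vertex has degree 3, so 3V = 2E and hence V = 4F/3.
Euler: V − E + F = 2 ⇒ (4F/3) − (4F/2) + F = 2.
Multiply by 6: (8 − 12 + 6)F = 12, i.e. 2F = 12.
So F = 6, E = 4·6/2 = 12, V = 4·6/3 = 8.

8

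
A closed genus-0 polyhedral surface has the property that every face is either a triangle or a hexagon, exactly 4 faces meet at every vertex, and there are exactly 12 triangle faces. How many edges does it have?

24

Let x be the number of hexagons; then F = 12 + x.
Edge–face incidences: 2E = 3·12 + 6·x = 36 + 6x.
Every vertex has degree 4, so 4V = 2E.
Euler: V − E + F = 2 ⇒ (2E)/4 − E + (12 + x) = 2.
Multiply by 8: 2·(2E) − 4·(2E) + 8·(12 + x) = 16, i.e. 96 + 8x − 2·(36 + 6x) = 16.
Collecting terms: −4x + 24 = 16, so −4x = −8, so x = 2.
Then 2E = 36 + 6·2 = 48, so E = 24, V = 2E/4 = 12, F = 12 + 2 = 14.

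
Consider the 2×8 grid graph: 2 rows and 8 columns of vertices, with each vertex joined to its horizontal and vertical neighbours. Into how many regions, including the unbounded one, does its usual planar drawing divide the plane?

The grid has V = 2·8 = 16 vertices and E = 2·7 + 8·1 = 22 edges.
F = 2 − V + E = 2 − 16 + 22 = 8.

8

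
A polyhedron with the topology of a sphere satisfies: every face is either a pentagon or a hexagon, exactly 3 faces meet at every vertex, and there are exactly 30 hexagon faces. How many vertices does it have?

Let x be the number of pentagons; then F = 30 + x.
Edge–face incidences: 2E = 6·30 + 5·x = 180 + 5x.
Every vertex has degree 3, so 3V = 2E.
Euler: V − E + F = 2 ⇒ (2E)/3 − E + (30 + x) = 2.
Multiply by 6: 2·(2E) − 3·(2E) + 6·(30 + x) = 12, i.e. 180 + 6x − (180 + 5x) = 12.
Collecting terms: x = 12.
Then 2E = 180 + 5·12 = 240, so E = 120, V = 2E/3 = 80, F = 30 + 12 = 42.

80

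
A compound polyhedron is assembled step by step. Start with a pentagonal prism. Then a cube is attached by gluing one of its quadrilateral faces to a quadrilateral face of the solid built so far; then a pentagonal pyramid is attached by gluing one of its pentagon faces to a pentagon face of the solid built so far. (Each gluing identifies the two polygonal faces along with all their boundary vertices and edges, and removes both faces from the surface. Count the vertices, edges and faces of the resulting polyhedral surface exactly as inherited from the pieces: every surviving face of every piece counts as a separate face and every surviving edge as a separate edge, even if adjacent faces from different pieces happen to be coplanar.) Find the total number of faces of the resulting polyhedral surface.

A pentagonal prism: V=10, E=15, F=7.
Attach a cube (V=8, E=12, F=6) along a 4-gon: merge 4 vertices and 4 edges, delete both glued faces → V=14, E=23, F=11.
Attach a pentagonal pyramid (V=6, E=10, F=6) along a 5-gon: merge 5 vertices and 5 edges, delete both glued faces → V=15, E=28, F=15.
Check: V − E + F = 15 − 28 + 15 = 2.

15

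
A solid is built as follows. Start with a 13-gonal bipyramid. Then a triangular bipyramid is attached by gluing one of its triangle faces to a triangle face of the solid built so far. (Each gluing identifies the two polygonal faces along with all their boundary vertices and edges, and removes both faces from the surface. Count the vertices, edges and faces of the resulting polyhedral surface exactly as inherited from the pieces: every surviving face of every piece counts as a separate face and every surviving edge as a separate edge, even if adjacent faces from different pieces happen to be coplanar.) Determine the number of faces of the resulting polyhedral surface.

30

A 13-gonal bipyramid: V=15, E=39, F=26.
Attach a triangular bipyramid (V=5, E=9, F=6) along a 3-gon: merge 3 vertices and 3 edges, delete both glued faces → V=17, E=45, F=30.
Check: V − E + F = 17 − 45 + 30 = 2.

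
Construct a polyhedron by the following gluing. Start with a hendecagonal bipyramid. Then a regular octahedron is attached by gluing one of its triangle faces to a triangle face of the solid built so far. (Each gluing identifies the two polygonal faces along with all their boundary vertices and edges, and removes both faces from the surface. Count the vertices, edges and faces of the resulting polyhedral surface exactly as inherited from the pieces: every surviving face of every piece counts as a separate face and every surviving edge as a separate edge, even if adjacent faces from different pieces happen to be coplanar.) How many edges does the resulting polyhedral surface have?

A hendecagonal bipyramid: V=13, E=33, F=22.
Attach a regular octahedron (V=6, E=12, F=8) along a 3-gon: merge 3 vertices and 3 edges, delete both glued faces → V=16, E=42, F=28.
Check: V − E + F = 16 − 42 + 28 = 2.

42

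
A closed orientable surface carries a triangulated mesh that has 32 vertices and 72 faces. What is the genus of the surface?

3

Every face is a triangle, so 2E = 3·72 = 216, giving E = 108.
χ = V − E + F = 32 − 108 + 72 = -4.
For a closed orientable surface χ = 2 − 2g, so g = (2 − (-4))/2 = 3.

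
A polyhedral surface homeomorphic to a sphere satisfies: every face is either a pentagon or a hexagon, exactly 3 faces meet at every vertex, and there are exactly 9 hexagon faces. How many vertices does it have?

Let x be the number of pentagons; then F = 9 + x.
Edge–face incidences: 2E = 6·9 + 5·x = 54 + 5x.
Every vertex has degree 3, so 3V = 2E.
Euler: V − E + F = 2 ⇒ (2E)/3 − E + (9 + x) = 2.
Multiply by 6: 2·(2E) − 3·(2E) + 6·(9 + x) = 12, i.e. 54 + 6x − (54 + 5x) = 12.
Collecting terms: x = 12.
Then 2E = 54 + 5·12 = 114, so E = 57, V = 2E/3 = 38, F = 9 + 12 = 21.

38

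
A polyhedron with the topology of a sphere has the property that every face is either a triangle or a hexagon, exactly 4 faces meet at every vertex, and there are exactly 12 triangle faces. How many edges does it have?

Let x be the number of hexagons; then F = 12 + x.
Edge–face incidences: 2E = 3·12 + 6·x = 36 + 6x.
Every vertex has degree 4, so 4V = 2E.
Euler: V − E + F = 2 ⇒ (2E)/4 − E + (12 + x) = 2.
Multiply by 8: 2·(2E) − 4·(2E) + 8·(12 + x) = 16, i.e. 96 + 8x − 2·(36 + 6x) = 16.
Collecting terms: −4x + 24 = 16, so −4x = −8, so x = 2.
Then 2E = 36 + 6·2 = 48, so E = 24, V = 2E/4 = 12, F = 12 + 2 = 14.

24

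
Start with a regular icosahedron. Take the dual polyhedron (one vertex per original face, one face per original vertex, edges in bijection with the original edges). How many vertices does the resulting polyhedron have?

20

The base solid has V = 12, E = 30, F = 20.
The dual swaps V and F and preserves E: V′ = F = 20, E′ = E = 30, F′ = V = 12.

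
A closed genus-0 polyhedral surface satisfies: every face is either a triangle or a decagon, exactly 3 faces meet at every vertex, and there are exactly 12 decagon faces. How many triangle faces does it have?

Let x be the number of triangles; then F = 12 + x.
Edge–face incidences: 2E = 10·12 + 3·x = 120 + 3x.
Every vertex has degree 3, so 3V = 2E.
Euler: V − E + F = 2 ⇒ (2E)/3 − E + (12 + x) = 2.
Multiply by 6: 2·(2E) − 3·(2E) + 6·(12 + x) = 12, i.e. 72 + 6x − (120 + 3x) = 12.
Collecting terms: 3x − 48 = 12, so 3x = 60, so x = 20.
Then 2E = 120 + 3·20 = 180, so E = 90, V = 2E/3 = 60, F = 12 + 20 = 32.

20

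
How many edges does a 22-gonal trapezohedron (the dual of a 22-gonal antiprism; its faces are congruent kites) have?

88

The n-trapezohedron (dual of the n-antiprism) has V = 2·22 + 2 = 46, E = 4·22 = 88, F = 2·22 = 44.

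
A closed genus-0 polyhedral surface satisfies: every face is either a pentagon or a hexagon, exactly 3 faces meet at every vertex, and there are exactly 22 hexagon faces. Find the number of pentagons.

Let x be the number of pentagons; then F = 22 + x.
Edge–face incidences: 2E = 6·22 + 5·x = 132 + 5x.
Every vertex has degree 3, so 3V = 2E.
Euler: V − E + F = 2 ⇒ (2E)/3 − E + (22 + x) = 2.
Multiply by 6: 2·(2E) − 3·(2E) + 6·(22 + x) = 12, i.e. 132 + 6x − (132 + 5x) = 12.
Collecting terms: x = 12.
Then 2E = 132 + 5·12 = 192, so E = 96, V = 2E/3 = 64, F = 22 + 12 = 34.

12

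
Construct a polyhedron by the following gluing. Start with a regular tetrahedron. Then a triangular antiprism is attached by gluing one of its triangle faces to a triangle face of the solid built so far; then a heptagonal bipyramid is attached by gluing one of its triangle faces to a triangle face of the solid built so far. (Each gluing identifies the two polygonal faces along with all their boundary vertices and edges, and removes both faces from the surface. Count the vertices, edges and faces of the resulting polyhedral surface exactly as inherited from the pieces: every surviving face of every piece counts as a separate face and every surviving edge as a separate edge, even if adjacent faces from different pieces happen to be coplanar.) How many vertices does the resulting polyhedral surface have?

A regular tetrahedron: V=4, E=6, F=4.
Attach a triangular antiprism (V=6, E=12, F=8) along a 3-gon: merge 3 vertices and 3 edges, delete both glued faces → V=7, E=15, F=10.
Attach a heptagonal bipyramid (V=9, E=21, F=14) along a 3-gon: merge 3 vertices and 3 edges, delete both glued faces → V=13, E=33, F=22.
Check: V − E + F = 13 − 33 + 22 = 2.

13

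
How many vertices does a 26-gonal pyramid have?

27

A pyramid on an n-gon base has one n-gon and n triangles: V = 26 + 1 = 27, E = 2·26 = 52, F = 26 + 1 = 27.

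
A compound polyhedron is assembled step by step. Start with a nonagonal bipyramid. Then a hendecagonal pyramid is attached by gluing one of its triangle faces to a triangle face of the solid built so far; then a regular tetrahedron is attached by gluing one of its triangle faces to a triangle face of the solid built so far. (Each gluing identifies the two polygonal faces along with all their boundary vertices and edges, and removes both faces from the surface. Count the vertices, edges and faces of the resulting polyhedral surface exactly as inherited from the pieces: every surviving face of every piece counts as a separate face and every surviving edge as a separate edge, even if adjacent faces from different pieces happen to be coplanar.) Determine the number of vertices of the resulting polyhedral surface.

A nonagonal bipyramid: V=11, E=27, F=18.
Attach a hendecagonal pyramid (V=12, E=22, F=12) along a 3-gon: merge 3 vertices and 3 edges, delete both glued faces → V=20, E=46, F=28.
Attach a regular tetrahedron (V=4, E=6, F=4) along a 3-gon: merge 3 vertices and 3 edges, delete both glued faces → V=21, E=49, F=30.
Check: V − E + F = 21 − 49 + 30 = 2.

21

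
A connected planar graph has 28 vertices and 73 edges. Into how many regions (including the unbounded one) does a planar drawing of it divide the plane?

47

Euler's formula for a connected plane graph: V − E + F = 2, so F = 2 − 28 + 73 = 47.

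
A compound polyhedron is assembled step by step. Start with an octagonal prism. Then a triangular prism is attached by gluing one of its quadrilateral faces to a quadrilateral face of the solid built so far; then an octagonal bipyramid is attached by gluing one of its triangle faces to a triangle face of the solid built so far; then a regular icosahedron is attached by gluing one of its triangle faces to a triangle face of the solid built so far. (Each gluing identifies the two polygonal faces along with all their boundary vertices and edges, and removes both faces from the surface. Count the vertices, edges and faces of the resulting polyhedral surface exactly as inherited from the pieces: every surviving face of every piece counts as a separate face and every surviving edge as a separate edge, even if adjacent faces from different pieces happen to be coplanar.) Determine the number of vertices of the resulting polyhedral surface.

An octagonal prism: V=16, E=24, F=10.
Attach a triangular prism (V=6, E=9, F=5) along a 4-gon: merge 4 vertices and 4 edges, delete both glued faces → V=18, E=29, F=13.
Attach an octagonal bipyramid (V=10, E=24, F=16) along a 3-gon: merge 3 vertices and 3 edges, delete both glued faces → V=25, E=50, F=27.
Attach a regular icosahedron (V=12, E=30, F=20) along a 3-gon: merge 3 vertices and 3 edges, delete both glued faces → V=34, E=77, F=45.
Check: V − E + F = 34 − 77 + 45 = 2.

34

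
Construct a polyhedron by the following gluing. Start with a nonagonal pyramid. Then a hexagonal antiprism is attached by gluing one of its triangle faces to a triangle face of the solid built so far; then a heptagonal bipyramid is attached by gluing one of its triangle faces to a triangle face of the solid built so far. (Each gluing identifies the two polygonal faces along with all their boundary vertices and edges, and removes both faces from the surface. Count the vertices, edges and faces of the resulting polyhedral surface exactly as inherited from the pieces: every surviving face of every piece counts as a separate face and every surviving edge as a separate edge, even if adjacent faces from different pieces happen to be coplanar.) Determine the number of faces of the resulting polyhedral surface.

34

A nonagonal pyramid: V=10, E=18, F=10.
Attach a hexagonal antiprism (V=12, E=24, F=14) along a 3-gon: merge 3 vertices and 3 edges, delete both glued faces → V=19, E=39, F=22.
Attach a heptagonal bipyramid (V=9, E=21, F=14) along a 3-gon: merge 3 vertices and 3 edges, delete both glued faces → V=25, E=57, F=34.
Check: V − E + F = 25 − 57 + 34 = 2.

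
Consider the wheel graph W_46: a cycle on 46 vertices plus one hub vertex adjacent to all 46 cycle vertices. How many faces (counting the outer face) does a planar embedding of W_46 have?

W_46 has V = 46 + 1 = 47 vertices and E = 2·46 = 92 edges.
By Euler's formula F = 2 − V + E = 2 − 47 + 92 = 47.

47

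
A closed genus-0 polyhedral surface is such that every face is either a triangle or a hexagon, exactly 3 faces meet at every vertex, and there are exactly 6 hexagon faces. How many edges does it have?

Let x be the number of triangles; then F = 6 + x.
Edge–face incidences: 2E = 6·6 + 3·x = 36 + 3x.
Every vertex has degree 3, so 3V = 2E.
Euler: V − E + F = 2 ⇒ (2E)/3 − E + (6 + x) = 2.
Multiply by 6: 2·(2E) − 3·(2E) + 6·(6 + x) = 12, i.e. 36 + 6x − (36 + 3x) = 12.
Collecting terms: 3x = 12, so x = 4.
Then 2E = 36 + 3·4 = 48, so E = 24, V = 2E/3 = 16, F = 6 + 4 = 10.

24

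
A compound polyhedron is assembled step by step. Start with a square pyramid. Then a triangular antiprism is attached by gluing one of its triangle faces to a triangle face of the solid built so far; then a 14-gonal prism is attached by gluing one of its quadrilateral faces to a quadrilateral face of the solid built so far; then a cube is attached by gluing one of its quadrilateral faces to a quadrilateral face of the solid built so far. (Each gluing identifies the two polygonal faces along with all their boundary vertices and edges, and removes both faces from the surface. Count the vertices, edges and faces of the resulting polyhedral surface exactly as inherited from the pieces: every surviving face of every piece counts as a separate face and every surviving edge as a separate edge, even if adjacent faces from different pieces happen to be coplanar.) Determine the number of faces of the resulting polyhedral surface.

A square pyramid: V=5, E=8, F=5.
Attach a triangular antiprism (V=6, E=12, F=8) along a 3-gon: merge 3 vertices and 3 edges, delete both glued faces → V=8, E=17, F=11.
Attach a 14-gonal prism (V=28, E=42, F=16) along a 4-gon: merge 4 vertices and 4 edges, delete both glued faces → V=32, E=55, F=25.
Attach a cube (V=8, E=12, F=6) along a 4-gon: merge 4 vertices and 4 edges, delete both glued faces → V=36, E=63, F=29.
Check: V − E + F = 36 − 63 + 29 = 2.

29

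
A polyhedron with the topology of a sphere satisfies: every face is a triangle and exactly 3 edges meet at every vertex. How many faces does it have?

Each face has 3 edges and each edge borders two faces, so 2E = 3F.
Each vertex has degree 3, so 3V = 2E and hence V = 3F/3.
Euler: V − E + F = 2 ⇒ (3F/3) − (3F/2) + F = 2.
Multiply by 6: (6 − 9 + 6)F = 12, i.e. 3F = 12.
So F = 4, E = 3·4/2 = 6, V = 3·4/3 = 4.

4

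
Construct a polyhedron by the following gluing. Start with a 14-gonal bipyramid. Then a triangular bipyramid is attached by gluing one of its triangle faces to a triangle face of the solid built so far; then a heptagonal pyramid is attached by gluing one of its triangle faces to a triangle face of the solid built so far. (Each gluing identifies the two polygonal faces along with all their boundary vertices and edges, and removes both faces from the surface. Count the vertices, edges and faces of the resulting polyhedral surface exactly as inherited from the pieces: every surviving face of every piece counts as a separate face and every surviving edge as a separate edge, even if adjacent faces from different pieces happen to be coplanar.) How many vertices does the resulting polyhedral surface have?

A 14-gonal bipyramid: V=16, E=42, F=28.
Attach a triangular bipyramid (V=5, E=9, F=6) along a 3-gon: merge 3 vertices and 3 edges, delete both glued faces → V=18, E=48, F=32.
Attach a heptagonal pyramid (V=8, E=14, F=8) along a 3-gon: merge 3 vertices and 3 edges, delete both glued faces → V=23, E=59, F=38.
Check: V − E + F = 23 − 59 + 38 = 2.

23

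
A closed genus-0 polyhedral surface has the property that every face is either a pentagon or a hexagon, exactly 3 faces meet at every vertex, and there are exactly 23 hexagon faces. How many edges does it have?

Let x be the number of pentagons; then F = 23 + x.
Edge–face incidences: 2E = 6·23 + 5·x = 138 + 5x.
Every vertex has degree 3, so 3V = 2E.
Euler: V − E + F = 2 ⇒ (2E)/3 − E + (23 + x) = 2.
Multiply by 6: 2·(2E) − 3·(2E) + 6·(23 + x) = 12, i.e. 138 + 6x − (138 + 5x) = 12.
Collecting terms: x = 12.
Then 2E = 138 + 5·12 = 198, so E = 99, V = 2E/3 = 66, F = 23 + 12 = 35.

99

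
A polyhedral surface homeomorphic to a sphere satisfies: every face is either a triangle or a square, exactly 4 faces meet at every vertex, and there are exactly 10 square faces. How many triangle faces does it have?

8

Let x be the number of triangles; then F = 10 + x.
Edge–face incidences: 2E = 4·10 + 3·x = 40 + 3x.
Every vertex has degree 4, so 4V = 2E.
Euler: V − E + F = 2 ⇒ (2E)/4 − E + (10 + x) = 2.
Multiply by 8: 2·(2E) − 4·(2E) + 8·(10 + x) = 16, i.e. 80 + 8x − 2·(40 + 3x) = 16.
Collecting terms: 2x = 16, so x = 8.
Then 2E = 40 + 3·8 = 64, so E = 32, V = 2E/4 = 16, F = 10 + 8 = 18.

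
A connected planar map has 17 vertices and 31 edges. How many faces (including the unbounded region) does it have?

Euler's formula for a connected plane graph: V − E + F = 2, so F = 2 − 17 + 31 = 16.

16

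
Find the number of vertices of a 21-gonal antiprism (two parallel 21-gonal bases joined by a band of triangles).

An antiprism on an n-gon has two n-gon caps and 2n triangles: V = 2·21 = 42, E = 4·21 = 84, F = 2·21 + 2 = 44.

42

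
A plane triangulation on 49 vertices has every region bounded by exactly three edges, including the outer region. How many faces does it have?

94

In a plane triangulation 3F = 2E and V − E + F = 2, so F = 2V − 4 = 2·49 − 4 = 94.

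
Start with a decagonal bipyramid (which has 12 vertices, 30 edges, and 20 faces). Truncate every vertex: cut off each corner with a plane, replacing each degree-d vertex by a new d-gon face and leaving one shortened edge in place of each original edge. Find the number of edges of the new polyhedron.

90

Truncation replaces each original edge-end by a new vertex, so V′ = 2E = 60.
Each original edge survives, and each old vertex of degree d contributes d new edges; summing degrees gives Σd = 2E, so E′ = E + 2E = 3E = 90.
Each original face survives and each original vertex becomes one new face: F′ = F + V = 32.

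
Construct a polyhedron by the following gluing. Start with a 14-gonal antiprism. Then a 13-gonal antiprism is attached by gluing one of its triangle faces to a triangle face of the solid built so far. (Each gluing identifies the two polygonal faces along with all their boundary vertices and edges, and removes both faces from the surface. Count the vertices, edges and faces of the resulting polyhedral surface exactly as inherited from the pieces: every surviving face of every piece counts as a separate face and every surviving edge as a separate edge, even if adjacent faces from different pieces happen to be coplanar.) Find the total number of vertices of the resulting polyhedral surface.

51

A 14-gonal antiprism: V=28, E=56, F=30.
Attach a 13-gonal antiprism (V=26, E=52, F=28) along a 3-gon: merge 3 vertices and 3 edges, delete both glued faces → V=51, E=105, F=56.
Check: V − E + F = 51 − 105 + 56 = 2.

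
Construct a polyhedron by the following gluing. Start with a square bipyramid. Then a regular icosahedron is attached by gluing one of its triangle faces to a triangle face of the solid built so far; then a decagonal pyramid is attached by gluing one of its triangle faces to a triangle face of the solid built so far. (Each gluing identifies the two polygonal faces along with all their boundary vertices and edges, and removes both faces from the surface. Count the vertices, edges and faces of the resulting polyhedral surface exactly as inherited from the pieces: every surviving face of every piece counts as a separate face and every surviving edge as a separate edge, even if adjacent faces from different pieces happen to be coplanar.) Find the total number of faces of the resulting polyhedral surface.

A square bipyramid: V=6, E=12, F=8.
Attach a regular icosahedron (V=12, E=30, F=20) along a 3-gon: merge 3 vertices and 3 edges, delete both glued faces → V=15, E=39, F=26.
Attach a decagonal pyramid (V=11, E=20, F=11) along a 3-gon: merge 3 vertices and 3 edges, delete both glued faces → V=23, E=56, F=35.
Check: V − E + F = 23 − 56 + 35 = 2.

35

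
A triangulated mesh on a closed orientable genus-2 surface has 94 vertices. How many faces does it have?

χ = 2 − 2·2 = -2, and every face is a triangle so 3F = 2E.
V − E + F = -2 with E = 3F/2 gives 94 − (3/2 − 1)·F = -2, so F = 192 and E = 288.

192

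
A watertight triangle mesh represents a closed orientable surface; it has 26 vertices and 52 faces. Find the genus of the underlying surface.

1

Every face is a triangle, so 2E = 3·52 = 156, giving E = 78.
χ = V − E + F = 26 − 78 + 52 = 0.
For a closed orientable surface χ = 2 − 2g, so g = (2 − (0))/2 = 1.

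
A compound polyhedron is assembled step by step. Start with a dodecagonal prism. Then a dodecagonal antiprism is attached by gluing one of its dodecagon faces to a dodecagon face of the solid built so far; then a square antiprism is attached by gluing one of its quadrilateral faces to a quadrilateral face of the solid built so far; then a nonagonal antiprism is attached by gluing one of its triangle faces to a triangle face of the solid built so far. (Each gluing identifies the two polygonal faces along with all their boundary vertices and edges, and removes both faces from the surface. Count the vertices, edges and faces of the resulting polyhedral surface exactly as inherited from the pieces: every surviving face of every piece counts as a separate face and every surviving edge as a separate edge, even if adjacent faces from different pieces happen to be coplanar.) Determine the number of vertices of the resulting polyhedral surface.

55

A dodecagonal prism: V=24, E=36, F=14.
Attach a dodecagonal antiprism (V=24, E=48, F=26) along a 12-gon: merge 12 vertices and 12 edges, delete both glued faces → V=36, E=72, F=38.
Attach a square antiprism (V=8, E=16, F=10) along a 4-gon: merge 4 vertices and 4 edges, delete both glued faces → V=40, E=84, F=46.
Attach a nonagonal antiprism (V=18, E=36, F=20) along a 3-gon: merge 3 vertices and 3 edges, delete both glued faces → V=55, E=117, F=64.
Check: V − E + F = 55 − 117 + 64 = 2.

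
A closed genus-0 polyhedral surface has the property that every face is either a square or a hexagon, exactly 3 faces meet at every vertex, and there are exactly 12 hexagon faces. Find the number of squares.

6

Let x be the number of squares; then F = 12 + x.
Edge–face incidences: 2E = 6·12 + 4·x = 72 + 4x.
Every vertex has degree 3, so 3V = 2E.
Euler: V − E + F = 2 ⇒ (2E)/3 − E + (12 + x) = 2.
Multiply by 6: 2·(2E) − 3·(2E) + 6·(12 + x) = 12, i.e. 72 + 6x − (72 + 4x) = 12.
Collecting terms: 2x = 12, so x = 6.
Then 2E = 72 + 4·6 = 96, so E = 48, V = 2E/3 = 32, F = 12 + 6 = 18.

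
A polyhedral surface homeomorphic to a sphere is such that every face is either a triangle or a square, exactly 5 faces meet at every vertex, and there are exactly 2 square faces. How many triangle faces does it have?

24

Let x be the number of triangles; then F = 2 + x.
Edge–face incidences: 2E = 4·2 + 3·x = 8 + 3x.
Every vertex has degree 5, so 5V = 2E.
Euler: V − E + F = 2 ⇒ (2E)/5 − E + (2 + x) = 2.
Multiply by 10: 2·(2E) − 5·(2E) + 10·(2 + x) = 20, i.e. 20 + 10x − 3·(8 + 3x) = 20.
Collecting terms: x − 4 = 20, so x = 24.
Then 2E = 8 + 3·24 = 80, so E = 40, V = 2E/5 = 16, F = 2 + 24 = 26.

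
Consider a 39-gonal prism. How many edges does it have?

A prism on an n-gon has two n-gon bases and n rectangular sides: V = 2·39 = 78, E = 3·39 = 117, F = 39 + 2 = 41.
Check: V − E + F = 78 − 117 + 41 = 2.

117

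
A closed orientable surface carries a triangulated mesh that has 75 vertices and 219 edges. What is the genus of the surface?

Every face is a triangle and each edge borders two faces, so 3F = 2·219, giving F = 146.
χ = V − E + F = 75 − 219 + 146 = 2.
For a closed orientable surface χ = 2 − 2g, so g = (2 − (2))/2 = 0.

0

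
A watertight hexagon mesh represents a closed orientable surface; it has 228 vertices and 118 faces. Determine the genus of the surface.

Every face is a hexagon, so 2E = 6·118 = 708, giving E = 354.
χ = V − E + F = 228 − 354 + 118 = -8.
For a closed orientable surface χ = 2 − 2g, so g = (2 − (-8))/2 = 5.

5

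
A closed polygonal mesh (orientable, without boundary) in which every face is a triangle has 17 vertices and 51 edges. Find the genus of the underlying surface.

Every face is a triangle and each edge borders two faces, so 3F = 2·51, giving F = 34.
χ = V − E + F = 17 − 51 + 34 = 0.
For a closed orientable surface χ = 2 − 2g, so g = (2 − (0))/2 = 1.

1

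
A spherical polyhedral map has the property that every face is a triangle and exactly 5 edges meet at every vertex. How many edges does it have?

30

Each face has 3 edges and each edge borders two faces, so 2E = 3F.
Each vertex has degree 5, so 5V = 2E and hence V = 3F/5.
Euler: V − E + F = 2 ⇒ (3F/5) − (3F/2) + F = 2.
Multiply by 10: (6 − 15 + 10)F = 20, i.e. 1F = 20.
So F = 20, E = 3·20/2 = 30, V = 3·20/5 = 12.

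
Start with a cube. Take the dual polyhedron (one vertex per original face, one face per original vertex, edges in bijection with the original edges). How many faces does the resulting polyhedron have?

The base solid has V = 8, E = 12, F = 6.
The dual swaps V and F and preserves E: V′ = F = 6, E′ = E = 12, F′ = V = 8.

8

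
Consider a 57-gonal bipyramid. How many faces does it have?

A bipyramid over an n-gon has 2n triangular faces and n + 2 vertices: V = 57 + 2 = 59, E = 3·57 = 171, F = 2·57 = 114.
Check: V − E + F = 59 − 171 + 114 = 2.

114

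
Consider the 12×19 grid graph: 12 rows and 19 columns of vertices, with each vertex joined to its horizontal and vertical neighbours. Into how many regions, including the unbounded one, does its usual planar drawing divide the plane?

199

The grid has V = 12·19 = 228 vertices and E = 12·18 + 19·11 = 425 edges.
F = 2 − V + E = 2 − 228 + 425 = 199.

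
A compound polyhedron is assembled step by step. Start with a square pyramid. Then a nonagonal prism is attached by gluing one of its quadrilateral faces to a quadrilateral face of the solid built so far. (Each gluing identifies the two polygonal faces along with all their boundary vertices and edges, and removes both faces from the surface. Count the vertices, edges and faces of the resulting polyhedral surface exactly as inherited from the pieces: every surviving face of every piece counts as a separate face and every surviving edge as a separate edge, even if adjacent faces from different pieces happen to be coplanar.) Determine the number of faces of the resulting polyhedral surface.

14

A square pyramid: V=5, E=8, F=5.
Attach a nonagonal prism (V=18, E=27, F=11) along a 4-gon: merge 4 vertices and 4 edges, delete both glued faces → V=19, E=31, F=14.
Check: V − E + F = 19 − 31 + 14 = 2.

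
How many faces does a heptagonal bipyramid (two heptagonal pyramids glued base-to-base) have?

14

A bipyramid over an n-gon has 2n triangular faces and n + 2 vertices: V = 7 + 2 = 9, E = 3·7 = 21, F = 2·7 = 14.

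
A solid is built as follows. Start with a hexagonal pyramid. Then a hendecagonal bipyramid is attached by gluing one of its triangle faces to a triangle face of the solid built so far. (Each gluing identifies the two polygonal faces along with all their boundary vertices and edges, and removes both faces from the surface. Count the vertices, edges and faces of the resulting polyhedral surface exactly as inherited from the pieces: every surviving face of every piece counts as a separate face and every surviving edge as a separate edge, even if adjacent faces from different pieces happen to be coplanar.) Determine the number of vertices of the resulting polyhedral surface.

A hexagonal pyramid: V=7, E=12, F=7.
Attach a hendecagonal bipyramid (V=13, E=33, F=22) along a 3-gon: merge 3 vertices and 3 edges, delete both glued faces → V=17, E=42, F=27.
Check: V − E + F = 17 − 42 + 27 = 2.

17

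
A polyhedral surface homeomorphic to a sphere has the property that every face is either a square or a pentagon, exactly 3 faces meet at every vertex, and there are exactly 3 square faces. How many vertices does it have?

14

Let x be the number of pentagons; then F = 3 + x.
Edge–face incidences: 2E = 4·3 + 5·x = 12 + 5x.
Every vertex has degree 3, so 3V = 2E.
Euler: V − E + F = 2 ⇒ (2E)/3 − E + (3 + x) = 2.
Multiply by 6: 2·(2E) − 3·(2E) + 6·(3 + x) = 12, i.e. 18 + 6x − (12 + 5x) = 12.
Collecting terms: x + 6 = 12, so x = 6.
Then 2E = 12 + 5·6 = 42, so E = 21, V = 2E/3 = 14, F = 3 + 6 = 9.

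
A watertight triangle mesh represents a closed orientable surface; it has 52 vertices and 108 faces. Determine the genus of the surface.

Every face is a triangle, so 2E = 3·108 = 324, giving E = 162.
χ = V − E + F = 52 − 162 + 108 = -2.
For a closed orientable surface χ = 2 − 2g, so g = (2 − (-2))/2 = 2.

2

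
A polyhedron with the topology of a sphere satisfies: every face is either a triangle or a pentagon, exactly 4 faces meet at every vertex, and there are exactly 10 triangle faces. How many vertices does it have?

10

Let x be the number of pentagons; then F = 10 + x.
Edge–face incidences: 2E = 3·10 + 5·x = 30 + 5x.
Every vertex has degree 4, so 4V = 2E.
Euler: V − E + F = 2 ⇒ (2E)/4 − E + (10 + x) = 2.
Multiply by 8: 2·(2E) − 4·(2E) + 8·(10 + x) = 16, i.e. 80 + 8x − 2·(30 + 5x) = 16.
Collecting terms: −2x + 20 = 16, so −2x = −4, so x = 2.
Then 2E = 30 + 5·2 = 40, so E = 20, V = 2E/4 = 10, F = 10 + 2 = 12.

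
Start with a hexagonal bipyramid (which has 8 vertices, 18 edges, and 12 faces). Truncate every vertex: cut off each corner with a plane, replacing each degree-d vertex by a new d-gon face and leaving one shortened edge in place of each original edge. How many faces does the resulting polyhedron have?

Truncation replaces each original edge-end by a new vertex, so V′ = 2E = 36.
Each original edge survives, and each old vertex of degree d contributes d new edges; summing degrees gives Σd = 2E, so E′ = E + 2E = 3E = 54.
Each original face survives and each original vertex becomes one new face: F′ = F + V = 20.

20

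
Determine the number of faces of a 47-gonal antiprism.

96

An antiprism on an n-gon has two n-gon caps and 2n triangles: V = 2·47 = 94, E = 4·47 = 188, F = 2·47 + 2 = 96.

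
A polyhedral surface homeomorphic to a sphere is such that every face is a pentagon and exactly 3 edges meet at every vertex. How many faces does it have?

Each face has 5 edges and each edge borders two faces, so 2E = 5F.
Each vertex has degree 3, so 3V = 2E and hence V = 5F/3.
Euler: V − E + F = 2 ⇒ (5F/3) − (5F/2) + F = 2.
Multiply by 6: (10 − 15 + 6)F = 12, i.e. 1F = 12.
So F = 12, E = 5·12/2 = 30, V = 5·12/3 = 20.

12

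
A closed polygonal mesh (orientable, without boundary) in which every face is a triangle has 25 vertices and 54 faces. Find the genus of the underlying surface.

Every face is a triangle, so 2E = 3·54 = 162, giving E = 81.
χ = V − E + F = 25 − 81 + 54 = -2.
For a closed orientable surface χ = 2 − 2g, so g = (2 − (-2))/2 = 2.

2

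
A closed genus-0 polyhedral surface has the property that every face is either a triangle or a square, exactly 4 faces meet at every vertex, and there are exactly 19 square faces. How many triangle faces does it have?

8

Let x be the number of triangles; then F = 19 + x.
Edge–face incidences: 2E = 4·19 + 3·x = 76 + 3x.
Every vertex has degree 4, so 4V = 2E.
Euler: V − E + F = 2 ⇒ (2E)/4 − E + (19 + x) = 2.
Multiply by 8: 2·(2E) − 4·(2E) + 8·(19 + x) = 16, i.e. 152 + 8x − 2·(76 + 3x) = 16.
Collecting terms: 2x = 16, so x = 8.
Then 2E = 76 + 3·8 = 100, so E = 50, V = 2E/4 = 25, F = 19 + 8 = 27.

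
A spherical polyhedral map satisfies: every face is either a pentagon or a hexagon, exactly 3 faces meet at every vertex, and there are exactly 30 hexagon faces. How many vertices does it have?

80

Let x be the number of pentagons; then F = 30 + x.
Edge–face incidences: 2E = 6·30 + 5·x = 180 + 5x.
Every vertex has degree 3, so 3V = 2E.
Euler: V − E + F = 2 ⇒ (2E)/3 − E + (30 + x) = 2.
Multiply by 6: 2·(2E) − 3·(2E) + 6·(30 + x) = 12, i.e. 180 + 6x − (180 + 5x) = 12.
Collecting terms: x = 12.
Then 2E = 180 + 5·12 = 240, so E = 120, V = 2E/3 = 80, F = 30 + 12 = 42.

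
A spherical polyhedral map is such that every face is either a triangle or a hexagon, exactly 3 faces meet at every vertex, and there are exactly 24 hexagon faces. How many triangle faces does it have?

Let x be the number of triangles; then F = 24 + x.
Edge–face incidences: 2E = 6·24 + 3·x = 144 + 3x.
Every vertex has degree 3, so 3V = 2E.
Euler: V − E + F = 2 ⇒ (2E)/3 − E + (24 + x) = 2.
Multiply by 6: 2·(2E) − 3·(2E) + 6·(24 + x) = 12, i.e. 144 + 6x − (144 + 3x) = 12.
Collecting terms: 3x = 12, so x = 4.
Then 2E = 144 + 3·4 = 156, so E = 78, V = 2E/3 = 52, F = 24 + 4 = 28.

4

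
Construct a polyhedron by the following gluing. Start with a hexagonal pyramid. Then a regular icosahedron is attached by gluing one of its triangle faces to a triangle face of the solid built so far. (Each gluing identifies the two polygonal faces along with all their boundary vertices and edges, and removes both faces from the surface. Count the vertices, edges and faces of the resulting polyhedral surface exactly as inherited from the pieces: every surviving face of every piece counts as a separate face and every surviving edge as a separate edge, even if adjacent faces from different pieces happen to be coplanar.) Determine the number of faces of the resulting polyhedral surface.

25

A hexagonal pyramid: V=7, E=12, F=7.
Attach a regular icosahedron (V=12, E=30, F=20) along a 3-gon: merge 3 vertices and 3 edges, delete both glued faces → V=16, E=39, F=25.
Check: V − E + F = 16 − 39 + 25 = 2.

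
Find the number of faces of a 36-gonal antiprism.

74

An antiprism on an n-gon has two n-gon caps and 2n triangles: V = 2·36 = 72, E = 4·36 = 144, F = 2·36 + 2 = 74.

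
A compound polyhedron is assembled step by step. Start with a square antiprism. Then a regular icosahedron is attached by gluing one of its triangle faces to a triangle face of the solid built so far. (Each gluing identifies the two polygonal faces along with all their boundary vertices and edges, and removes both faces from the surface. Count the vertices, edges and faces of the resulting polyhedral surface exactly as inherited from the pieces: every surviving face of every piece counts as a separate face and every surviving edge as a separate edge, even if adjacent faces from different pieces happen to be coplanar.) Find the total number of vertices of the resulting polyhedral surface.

A square antiprism: V=8, E=16, F=10.
Attach a regular icosahedron (V=12, E=30, F=20) along a 3-gon: merge 3 vertices and 3 edges, delete both glued faces → V=17, E=43, F=28.
Check: V − E + F = 17 − 43 + 28 = 2.

17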